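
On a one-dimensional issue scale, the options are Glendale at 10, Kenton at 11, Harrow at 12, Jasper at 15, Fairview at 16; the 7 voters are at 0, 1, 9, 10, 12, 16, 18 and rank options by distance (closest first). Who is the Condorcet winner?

With single-peaked preferences on a line, the Condorcet winner is the candidate closest to the median voter.
The median voter (position 10) is closest to Glendale at 10.
Check: Glendale vs Kenton — voters closer to Glendale: 4 of 7.

Glendale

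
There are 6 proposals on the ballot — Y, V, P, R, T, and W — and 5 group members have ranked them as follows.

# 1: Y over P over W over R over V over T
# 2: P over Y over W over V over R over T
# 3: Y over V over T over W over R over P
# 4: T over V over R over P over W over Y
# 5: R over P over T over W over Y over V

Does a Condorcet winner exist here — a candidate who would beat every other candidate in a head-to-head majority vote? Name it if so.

None — there is no Condorcet winner

Head-to-head results (5 voters total):
Y vs V: Y wins 4–1.
Y vs P: P wins 3–2.
Y vs R: Y wins 3–2.
Y vs T: Y wins 3–2.
Y vs W: Y wins 3–2.
V vs P: P wins 3–2.
V vs R: V wins 3–2.
V vs T: V wins 3–2.
V vs W: W wins 3–2.
P vs R: R wins 3–2.
P vs T: P wins 3–2.
P vs W: P wins 4–1.
R vs T: R wins 3–2.
R vs W: W wins 3–2.
T vs W: T wins 3–2.
No candidate beats all others: Y beats R beats P beats Y, a majority cycle.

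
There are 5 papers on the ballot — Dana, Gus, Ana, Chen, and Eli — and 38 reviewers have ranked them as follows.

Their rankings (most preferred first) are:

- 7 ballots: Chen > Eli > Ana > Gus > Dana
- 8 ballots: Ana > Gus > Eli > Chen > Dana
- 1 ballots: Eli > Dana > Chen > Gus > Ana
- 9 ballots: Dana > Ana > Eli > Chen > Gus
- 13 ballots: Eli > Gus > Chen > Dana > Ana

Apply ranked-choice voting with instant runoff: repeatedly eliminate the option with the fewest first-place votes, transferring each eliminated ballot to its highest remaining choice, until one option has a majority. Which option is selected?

Round 1: Eli 14, Dana 9, Ana 8, Chen 7, Gus 0. Gus has the fewest and is eliminated.
Round 2: Eli 14, Dana 9, Ana 8, Chen 7. Chen has the fewest and is eliminated.
Round 3: Eli 21, Dana 9, Ana 8. Eli has a majority.

Eli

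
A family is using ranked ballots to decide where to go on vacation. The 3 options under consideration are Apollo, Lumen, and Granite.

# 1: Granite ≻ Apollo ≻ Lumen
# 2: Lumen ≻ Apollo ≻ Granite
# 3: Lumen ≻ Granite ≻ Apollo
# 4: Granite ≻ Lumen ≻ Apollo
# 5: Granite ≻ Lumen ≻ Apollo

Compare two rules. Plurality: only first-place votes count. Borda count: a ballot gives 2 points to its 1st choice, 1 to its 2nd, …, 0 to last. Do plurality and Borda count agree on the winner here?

Yes

Plurality first-place counts: Apollo 0, Lumen 2, Granite 3 → Granite.
Borda totals: Apollo 2, Lumen 6, Granite 7 → Granite.
The two rules agree on Granite.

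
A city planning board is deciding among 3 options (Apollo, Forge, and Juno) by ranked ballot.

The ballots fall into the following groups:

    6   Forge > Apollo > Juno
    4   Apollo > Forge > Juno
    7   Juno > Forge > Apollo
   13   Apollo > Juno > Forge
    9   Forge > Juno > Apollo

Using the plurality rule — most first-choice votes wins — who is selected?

First-place vote totals:
  Apollo: 17
  Forge: 15
  Juno: 7
Apollo has the most first-place votes.

Apollo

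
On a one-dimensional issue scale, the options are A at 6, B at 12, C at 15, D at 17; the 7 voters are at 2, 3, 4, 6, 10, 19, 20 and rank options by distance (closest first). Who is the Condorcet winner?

With single-peaked preferences on a line, the Condorcet winner is the candidate closest to the median voter.
The median voter (position 6) is closest to A at 6.
Check: A vs B — voters closer to A: 4 of 7.

A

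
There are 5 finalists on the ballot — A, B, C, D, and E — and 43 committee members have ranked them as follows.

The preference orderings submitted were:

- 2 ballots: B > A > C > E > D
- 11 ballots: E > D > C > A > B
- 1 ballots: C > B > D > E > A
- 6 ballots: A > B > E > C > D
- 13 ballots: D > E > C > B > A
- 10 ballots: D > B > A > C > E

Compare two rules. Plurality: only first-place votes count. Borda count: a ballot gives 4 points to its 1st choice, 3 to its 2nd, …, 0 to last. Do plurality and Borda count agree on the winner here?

Plurality first-place counts: A 6, B 2, C 1, D 23, E 11 → D.
Borda totals: A 61, B 72, C 72, D 127, E 98 → D.
The two rules agree on D.

Yes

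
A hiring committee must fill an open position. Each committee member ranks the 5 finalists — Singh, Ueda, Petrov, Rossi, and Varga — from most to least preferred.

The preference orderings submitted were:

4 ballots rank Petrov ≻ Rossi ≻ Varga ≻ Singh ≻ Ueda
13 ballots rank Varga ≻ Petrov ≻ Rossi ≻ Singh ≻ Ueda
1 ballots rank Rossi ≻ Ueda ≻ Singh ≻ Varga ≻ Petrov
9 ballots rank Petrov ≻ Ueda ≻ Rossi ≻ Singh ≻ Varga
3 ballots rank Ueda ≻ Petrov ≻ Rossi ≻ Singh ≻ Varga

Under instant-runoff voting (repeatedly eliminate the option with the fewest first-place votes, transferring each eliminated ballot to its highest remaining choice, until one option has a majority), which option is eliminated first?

Round 1: Petrov 13, Varga 13, Ueda 3, Rossi 1, Singh 0. Singh has the fewest and is eliminated.
Round 2: Petrov 13, Varga 13, Ueda 3, Rossi 1. Rossi has the fewest and is eliminated.
Round 3: Petrov 13, Varga 13, Ueda 4. Ueda has the fewest and is eliminated.
Round 4: Petrov 16, Varga 14. Petrov has a majority.

Singh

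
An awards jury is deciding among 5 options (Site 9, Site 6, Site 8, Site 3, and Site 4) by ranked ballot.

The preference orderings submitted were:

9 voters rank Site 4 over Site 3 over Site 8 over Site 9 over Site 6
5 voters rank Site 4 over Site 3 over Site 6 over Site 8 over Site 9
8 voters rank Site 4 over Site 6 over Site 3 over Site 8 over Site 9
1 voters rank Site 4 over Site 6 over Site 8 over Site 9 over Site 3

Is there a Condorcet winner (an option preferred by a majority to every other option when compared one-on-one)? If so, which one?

Head-to-head results (23 voters total):
Site 9 vs Site 6: Site 6 wins 14–9.
Site 9 vs Site 8: Site 8 wins 23–0.
Site 9 vs Site 3: Site 3 wins 22–1.
Site 9 vs Site 4: Site 4 wins 23–0.
Site 6 vs Site 8: Site 6 wins 14–9.
Site 6 vs Site 3: Site 3 wins 14–9.
Site 6 vs Site 4: Site 4 wins 23–0.
Site 8 vs Site 3: Site 3 wins 22–1.
Site 8 vs Site 4: Site 4 wins 23–0.
Site 3 vs Site 4: Site 4 wins 23–0.
Site 4 beats each rival — Site 9 (23–0), Site 6 (23–0), Site 8 (23–0), Site 3 (23–0) — so Site 4 is the Condorcet winner.

Site 4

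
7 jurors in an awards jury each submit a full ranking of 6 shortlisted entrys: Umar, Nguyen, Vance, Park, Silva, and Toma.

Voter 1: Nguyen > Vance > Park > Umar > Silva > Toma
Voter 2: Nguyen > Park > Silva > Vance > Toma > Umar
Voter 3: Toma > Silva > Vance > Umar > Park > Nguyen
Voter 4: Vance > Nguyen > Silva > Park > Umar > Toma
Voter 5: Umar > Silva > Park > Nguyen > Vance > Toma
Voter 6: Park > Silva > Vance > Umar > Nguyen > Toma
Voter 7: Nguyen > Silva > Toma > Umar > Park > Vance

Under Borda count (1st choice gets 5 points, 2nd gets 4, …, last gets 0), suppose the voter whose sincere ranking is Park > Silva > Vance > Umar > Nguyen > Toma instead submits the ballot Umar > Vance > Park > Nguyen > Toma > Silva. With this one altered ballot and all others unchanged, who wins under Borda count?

Nguyen

Borda totals with the altered ballot: Umar 17, Nguyen 23, Vance 19, Park 17, Silva 19, Toma 10.
The switch changes the winner from Silva to Nguyen.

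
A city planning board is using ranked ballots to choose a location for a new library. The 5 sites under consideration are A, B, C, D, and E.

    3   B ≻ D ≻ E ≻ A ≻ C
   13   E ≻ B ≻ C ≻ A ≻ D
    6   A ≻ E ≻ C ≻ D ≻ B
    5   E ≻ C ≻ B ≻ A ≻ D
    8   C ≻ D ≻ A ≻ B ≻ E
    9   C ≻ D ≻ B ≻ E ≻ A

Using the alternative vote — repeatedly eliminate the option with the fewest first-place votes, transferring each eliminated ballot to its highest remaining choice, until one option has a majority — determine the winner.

E

Round 1: E 18, C 17, A 6, B 3, D 0. D has the fewest and is eliminated.
Round 2: E 18, C 17, A 6, B 3. B has the fewest and is eliminated.
Round 3: E 21, C 17, A 6. A has the fewest and is eliminated.
Round 4: E 27, C 17. E has a majority.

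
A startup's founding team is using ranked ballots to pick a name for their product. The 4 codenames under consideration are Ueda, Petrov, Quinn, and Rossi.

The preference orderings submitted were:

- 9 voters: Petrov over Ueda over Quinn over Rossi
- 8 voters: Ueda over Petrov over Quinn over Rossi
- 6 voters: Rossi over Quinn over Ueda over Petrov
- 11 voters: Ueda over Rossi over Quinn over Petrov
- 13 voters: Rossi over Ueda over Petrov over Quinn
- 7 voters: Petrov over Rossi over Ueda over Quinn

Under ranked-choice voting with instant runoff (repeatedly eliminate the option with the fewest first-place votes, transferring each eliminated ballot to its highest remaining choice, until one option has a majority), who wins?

Round 1: Ueda 19, Rossi 19, Petrov 16, Quinn 0. Quinn has the fewest and is eliminated.
Round 2: Ueda 19, Rossi 19, Petrov 16. Petrov has the fewest and is eliminated.
Round 3: Ueda 28, Rossi 26. Ueda has a majority.

Ueda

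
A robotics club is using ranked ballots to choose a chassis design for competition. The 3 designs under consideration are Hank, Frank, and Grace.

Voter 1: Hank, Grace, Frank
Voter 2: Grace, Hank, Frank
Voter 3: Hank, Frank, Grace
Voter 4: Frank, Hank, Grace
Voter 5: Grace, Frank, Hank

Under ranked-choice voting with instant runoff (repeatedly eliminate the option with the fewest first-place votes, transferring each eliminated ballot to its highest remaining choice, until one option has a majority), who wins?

Hank

Round 1: Hank 2, Grace 2, Frank 1. Frank has the fewest and is eliminated.
Round 2: Hank 3, Grace 2. Hank has a majority.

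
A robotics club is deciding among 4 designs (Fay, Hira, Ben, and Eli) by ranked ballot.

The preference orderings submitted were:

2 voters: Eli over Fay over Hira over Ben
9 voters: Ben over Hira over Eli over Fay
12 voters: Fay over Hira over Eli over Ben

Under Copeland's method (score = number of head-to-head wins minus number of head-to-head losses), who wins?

Pairwise results:
  Fay vs Hira: Fay wins 14–9.
  Fay vs Ben: Fay wins 14–9.
  Fay vs Eli: Fay wins 12–11.
  Hira vs Ben: Hira wins 14–9.
  Hira vs Eli: Hira wins 21–2.
  Ben vs Eli: Eli wins 14–9.
Copeland scores (wins − losses):
  Fay: 3 − 0 = 3
  Hira: 2 − 1 = 1
  Ben: 0 − 3 = -3
  Eli: 1 − 2 = -1
Fay has the best Copeland score.

Fay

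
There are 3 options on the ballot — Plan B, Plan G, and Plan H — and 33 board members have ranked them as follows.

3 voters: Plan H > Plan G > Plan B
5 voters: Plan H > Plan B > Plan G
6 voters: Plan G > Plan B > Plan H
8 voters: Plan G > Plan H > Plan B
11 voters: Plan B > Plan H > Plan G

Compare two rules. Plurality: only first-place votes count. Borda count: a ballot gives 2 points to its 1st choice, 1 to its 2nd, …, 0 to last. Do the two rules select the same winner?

No

Plurality first-place counts: Plan B 11, Plan G 14, Plan H 8 → Plan G.
Borda totals: Plan B 33, Plan G 31, Plan H 35 → Plan H.
The two rules disagree: plurality picks Plan G, Borda picks Plan H.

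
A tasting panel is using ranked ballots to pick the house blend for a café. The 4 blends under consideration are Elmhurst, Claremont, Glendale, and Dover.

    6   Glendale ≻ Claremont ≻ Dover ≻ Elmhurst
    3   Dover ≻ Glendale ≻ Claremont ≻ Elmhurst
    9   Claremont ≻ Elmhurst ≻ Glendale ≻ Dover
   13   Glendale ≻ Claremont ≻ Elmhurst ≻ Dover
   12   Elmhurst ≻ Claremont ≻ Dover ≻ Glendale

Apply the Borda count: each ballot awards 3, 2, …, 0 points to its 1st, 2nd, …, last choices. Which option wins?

Borda scores:
  Elmhurst: 6·0 + 3·0 + 9·2 + 13·1 + 12·3 = 67
  Claremont: 6·2 + 3·1 + 9·3 + 13·2 + 12·2 = 92
  Glendale: 6·3 + 3·2 + 9·1 + 13·3 + 12·0 = 72
  Dover: 6·1 + 3·3 + 9·0 + 13·0 + 12·1 = 27
Claremont has the highest total.

Claremont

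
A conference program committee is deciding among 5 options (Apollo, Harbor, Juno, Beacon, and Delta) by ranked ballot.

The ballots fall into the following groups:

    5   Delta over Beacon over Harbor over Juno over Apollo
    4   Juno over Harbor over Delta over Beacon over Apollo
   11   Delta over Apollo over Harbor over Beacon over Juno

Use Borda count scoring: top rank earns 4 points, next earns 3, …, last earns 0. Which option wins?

Delta

Borda scores:
  Apollo: 5·0 + 4·0 + 11·3 = 33
  Harbor: 5·2 + 4·3 + 11·2 = 44
  Juno: 5·1 + 4·4 + 11·0 = 21
  Beacon: 5·3 + 4·1 + 11·1 = 30
  Delta: 5·4 + 4·2 + 11·4 = 72
Delta has the highest total.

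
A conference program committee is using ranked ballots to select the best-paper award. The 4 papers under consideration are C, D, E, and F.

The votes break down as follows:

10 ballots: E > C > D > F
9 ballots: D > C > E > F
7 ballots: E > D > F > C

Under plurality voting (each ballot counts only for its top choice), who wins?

E

First-place vote totals:
  C: 0
  D: 9
  E: 17
  F: 0
E has the most first-place votes.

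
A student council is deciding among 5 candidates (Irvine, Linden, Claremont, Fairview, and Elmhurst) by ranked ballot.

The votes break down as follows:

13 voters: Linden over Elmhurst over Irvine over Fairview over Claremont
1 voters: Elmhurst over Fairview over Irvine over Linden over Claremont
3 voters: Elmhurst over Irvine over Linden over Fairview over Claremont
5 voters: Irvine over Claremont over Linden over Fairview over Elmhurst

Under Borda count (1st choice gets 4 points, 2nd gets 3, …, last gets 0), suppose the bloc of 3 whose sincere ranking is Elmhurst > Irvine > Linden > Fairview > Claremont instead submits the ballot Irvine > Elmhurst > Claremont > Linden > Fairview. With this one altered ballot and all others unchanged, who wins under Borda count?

Linden

Borda totals with the altered ballot: Irvine 60, Linden 66, Claremont 21, Fairview 21, Elmhurst 52.
The winner is unchanged: still Linden.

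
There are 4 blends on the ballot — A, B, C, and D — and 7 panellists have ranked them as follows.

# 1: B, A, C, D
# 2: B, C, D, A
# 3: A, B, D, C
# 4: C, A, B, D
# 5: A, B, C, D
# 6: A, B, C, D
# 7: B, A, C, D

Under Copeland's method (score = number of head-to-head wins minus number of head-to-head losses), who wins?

Pairwise results:
  A vs B: A wins 4–3.
  A vs C: A wins 5–2.
  A vs D: A wins 6–1.
  B vs C: B wins 6–1.
  B vs D: B wins 7–0.
  C vs D: C wins 6–1.
Copeland scores (wins − losses):
  A: 3 − 0 = 3
  B: 2 − 1 = 1
  C: 1 − 2 = -1
  D: 0 − 3 = -3
A has the best Copeland score.

A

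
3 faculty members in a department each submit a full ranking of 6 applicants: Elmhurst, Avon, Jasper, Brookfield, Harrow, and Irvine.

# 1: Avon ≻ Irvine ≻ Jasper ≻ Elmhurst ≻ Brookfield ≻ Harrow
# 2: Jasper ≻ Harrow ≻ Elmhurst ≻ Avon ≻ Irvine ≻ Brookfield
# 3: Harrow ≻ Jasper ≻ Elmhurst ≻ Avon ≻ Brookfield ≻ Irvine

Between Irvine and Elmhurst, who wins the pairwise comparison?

Ballots ranking Irvine above Elmhurst: 1.
Ballots ranking Elmhurst above Irvine: 2.
Elmhurst wins the head-to-head, 2–1.

Elmhurst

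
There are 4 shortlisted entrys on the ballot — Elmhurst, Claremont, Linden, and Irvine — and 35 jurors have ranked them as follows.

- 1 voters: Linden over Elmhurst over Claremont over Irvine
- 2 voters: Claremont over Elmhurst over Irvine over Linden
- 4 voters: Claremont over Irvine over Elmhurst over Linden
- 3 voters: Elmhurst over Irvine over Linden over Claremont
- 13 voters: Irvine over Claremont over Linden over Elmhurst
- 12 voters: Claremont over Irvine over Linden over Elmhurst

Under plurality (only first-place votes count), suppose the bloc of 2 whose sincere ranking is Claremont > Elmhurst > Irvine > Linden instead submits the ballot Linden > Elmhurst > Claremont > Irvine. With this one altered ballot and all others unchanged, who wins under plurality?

Claremont

First-place totals with the altered ballot: Elmhurst 3, Claremont 16, Linden 3, Irvine 13.
The winner is unchanged: still Claremont.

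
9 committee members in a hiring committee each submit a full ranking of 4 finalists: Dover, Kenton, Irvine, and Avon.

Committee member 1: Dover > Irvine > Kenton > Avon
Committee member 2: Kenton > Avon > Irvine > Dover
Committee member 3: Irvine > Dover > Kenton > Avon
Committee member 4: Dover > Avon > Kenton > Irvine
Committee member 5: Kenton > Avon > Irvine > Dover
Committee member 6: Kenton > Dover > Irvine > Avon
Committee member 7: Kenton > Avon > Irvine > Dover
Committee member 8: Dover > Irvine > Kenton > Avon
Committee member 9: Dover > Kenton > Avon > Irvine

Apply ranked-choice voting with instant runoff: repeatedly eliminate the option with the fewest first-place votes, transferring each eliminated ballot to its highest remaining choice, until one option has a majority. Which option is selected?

Dover

Round 1: Dover 4, Kenton 4, Irvine 1, Avon 0. Avon has the fewest and is eliminated.
Round 2: Dover 4, Kenton 4, Irvine 1. Irvine has the fewest and is eliminated.
Round 3: Dover 5, Kenton 4. Dover has a majority.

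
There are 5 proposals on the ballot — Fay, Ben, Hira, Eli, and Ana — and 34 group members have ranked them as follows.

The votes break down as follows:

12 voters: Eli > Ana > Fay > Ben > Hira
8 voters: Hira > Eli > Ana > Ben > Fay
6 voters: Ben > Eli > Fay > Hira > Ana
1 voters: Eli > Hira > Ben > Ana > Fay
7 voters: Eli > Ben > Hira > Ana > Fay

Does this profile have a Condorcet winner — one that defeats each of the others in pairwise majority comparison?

Head-to-head results (34 voters total):
Fay vs Ben: Ben wins 22–12.
Fay vs Hira: Fay wins 18–16.
Fay vs Eli: Eli wins 34–0.
Fay vs Ana: Ana wins 28–6.
Ben vs Hira: Ben wins 25–9.
Ben vs Eli: Eli wins 28–6.
Ben vs Ana: Ana wins 20–14.
Hira vs Eli: Eli wins 26–8.
Hira vs Ana: Hira wins 22–12.
Eli vs Ana: Eli wins 34–0.
Eli beats each rival — Fay (34–0), Ben (28–6), Hira (26–8), Ana (34–0) — so Eli is the Condorcet winner.

Yes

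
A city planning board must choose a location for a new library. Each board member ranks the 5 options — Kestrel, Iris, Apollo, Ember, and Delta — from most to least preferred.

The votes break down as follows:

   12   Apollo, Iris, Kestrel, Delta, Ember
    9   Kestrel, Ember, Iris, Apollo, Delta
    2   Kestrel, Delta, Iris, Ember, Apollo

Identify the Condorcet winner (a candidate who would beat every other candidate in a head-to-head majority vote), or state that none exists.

Apollo

Head-to-head results (23 voters total):
Kestrel vs Iris: Iris wins 12–11.
Kestrel vs Apollo: Apollo wins 12–11.
Kestrel vs Ember: Kestrel wins 23–0.
Kestrel vs Delta: Kestrel wins 23–0.
Iris vs Apollo: Apollo wins 12–11.
Iris vs Ember: Iris wins 14–9.
Iris vs Delta: Iris wins 21–2.
Apollo vs Ember: Apollo wins 12–11.
Apollo vs Delta: Apollo wins 21–2.
Ember vs Delta: Delta wins 14–9.
Apollo beats each rival — Kestrel (12–11), Iris (12–11), Ember (12–11), Delta (21–2) — so Apollo is the Condorcet winner.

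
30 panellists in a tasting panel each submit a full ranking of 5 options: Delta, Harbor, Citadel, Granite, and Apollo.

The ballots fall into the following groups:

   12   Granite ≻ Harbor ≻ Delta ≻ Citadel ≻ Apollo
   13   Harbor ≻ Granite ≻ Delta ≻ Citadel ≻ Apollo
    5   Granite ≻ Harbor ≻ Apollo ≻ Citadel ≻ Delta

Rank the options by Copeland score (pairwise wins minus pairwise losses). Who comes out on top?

Pairwise results:
  Delta vs Harbor: Harbor wins 30–0.
  Delta vs Citadel: Delta wins 25–5.
  Delta vs Granite: Granite wins 30–0.
  Delta vs Apollo: Delta wins 25–5.
  Harbor vs Citadel: Harbor wins 30–0.
  Harbor vs Granite: Granite wins 17–13.
  Harbor vs Apollo: Harbor wins 30–0.
  Citadel vs Granite: Granite wins 30–0.
  Citadel vs Apollo: Citadel wins 25–5.
  Granite vs Apollo: Granite wins 30–0.
Copeland scores (wins − losses):
  Delta: 2 − 2 = 0
  Harbor: 3 − 1 = 2
  Citadel: 1 − 3 = -2
  Granite: 4 − 0 = 4
  Apollo: 0 − 4 = -4
Granite has the best Copeland score.

Granite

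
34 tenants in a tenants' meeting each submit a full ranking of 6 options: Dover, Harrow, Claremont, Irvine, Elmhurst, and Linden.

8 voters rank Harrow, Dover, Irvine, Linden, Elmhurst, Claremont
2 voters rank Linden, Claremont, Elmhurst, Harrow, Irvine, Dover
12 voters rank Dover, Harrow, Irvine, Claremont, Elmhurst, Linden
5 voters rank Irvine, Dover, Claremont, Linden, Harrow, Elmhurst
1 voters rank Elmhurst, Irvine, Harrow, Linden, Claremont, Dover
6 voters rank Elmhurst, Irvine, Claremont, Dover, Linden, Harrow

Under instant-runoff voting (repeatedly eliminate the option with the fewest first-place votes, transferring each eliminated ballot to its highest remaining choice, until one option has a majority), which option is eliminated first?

Claremont

Round 1: Dover 12, Harrow 8, Elmhurst 7, Irvine 5, Linden 2, Claremont 0. Claremont has the fewest and is eliminated.
Round 2: Dover 12, Harrow 8, Elmhurst 7, Irvine 5, Linden 2. Linden has the fewest and is eliminated.
Round 3: Dover 12, Elmhurst 9, Harrow 8, Irvine 5. Irvine has the fewest and is eliminated.
Round 4: Dover 17, Elmhurst 9, Harrow 8. Harrow has the fewest and is eliminated.
Round 5: Dover 25, Elmhurst 9. Dover has a majority.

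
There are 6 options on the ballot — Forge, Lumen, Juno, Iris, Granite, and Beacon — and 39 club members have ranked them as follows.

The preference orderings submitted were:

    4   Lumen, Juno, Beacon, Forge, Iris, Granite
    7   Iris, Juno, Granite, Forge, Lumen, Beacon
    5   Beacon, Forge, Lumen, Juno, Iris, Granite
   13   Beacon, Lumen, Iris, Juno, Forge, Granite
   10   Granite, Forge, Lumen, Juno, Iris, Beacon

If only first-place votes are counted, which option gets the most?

First-place vote totals:
  Forge: 0
  Lumen: 4
  Juno: 0
  Iris: 7
  Granite: 10
  Beacon: 18
Beacon has the most first-place votes.

Beacon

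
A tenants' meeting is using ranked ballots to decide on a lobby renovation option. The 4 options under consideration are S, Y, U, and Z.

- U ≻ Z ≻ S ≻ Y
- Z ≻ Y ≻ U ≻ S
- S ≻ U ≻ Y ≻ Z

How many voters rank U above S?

2

Ballots ranking U above S: 2.
Ballots ranking S above U: 1.
So 2 of 3 voters prefer U to S.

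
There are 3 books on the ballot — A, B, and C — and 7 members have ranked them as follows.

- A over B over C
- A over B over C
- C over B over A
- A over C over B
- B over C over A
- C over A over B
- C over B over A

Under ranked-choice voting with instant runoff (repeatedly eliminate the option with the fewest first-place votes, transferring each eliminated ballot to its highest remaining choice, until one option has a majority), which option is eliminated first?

Round 1: A 3, C 3, B 1. B has the fewest and is eliminated.
Round 2: C 4, A 3. C has a majority.

B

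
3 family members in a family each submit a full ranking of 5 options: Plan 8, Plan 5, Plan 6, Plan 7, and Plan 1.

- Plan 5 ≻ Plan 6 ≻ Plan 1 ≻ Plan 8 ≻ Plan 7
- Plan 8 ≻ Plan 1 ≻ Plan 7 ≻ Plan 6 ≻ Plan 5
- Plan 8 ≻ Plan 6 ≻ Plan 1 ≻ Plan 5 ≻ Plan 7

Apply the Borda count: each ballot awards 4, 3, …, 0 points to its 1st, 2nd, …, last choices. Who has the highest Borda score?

Borda scores:
  Plan 8: 1 + 4 + 4 = 9
  Plan 5: 4 + 0 + 1 = 5
  Plan 6: 3 + 1 + 3 = 7
  Plan 7: 0 + 2 + 0 = 2
  Plan 1: 2 + 3 + 2 = 7
Plan 8 has the highest total.

Plan 8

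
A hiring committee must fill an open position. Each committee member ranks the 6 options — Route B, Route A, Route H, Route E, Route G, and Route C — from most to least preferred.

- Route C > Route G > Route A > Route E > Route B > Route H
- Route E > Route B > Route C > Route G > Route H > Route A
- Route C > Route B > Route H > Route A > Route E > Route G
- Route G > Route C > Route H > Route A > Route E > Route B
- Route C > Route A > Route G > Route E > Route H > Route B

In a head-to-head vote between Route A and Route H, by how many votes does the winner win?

Ballots ranking Route A above Route H: 2.
Ballots ranking Route H above Route A: 3.
Route H wins 3–2, a margin of 1.

1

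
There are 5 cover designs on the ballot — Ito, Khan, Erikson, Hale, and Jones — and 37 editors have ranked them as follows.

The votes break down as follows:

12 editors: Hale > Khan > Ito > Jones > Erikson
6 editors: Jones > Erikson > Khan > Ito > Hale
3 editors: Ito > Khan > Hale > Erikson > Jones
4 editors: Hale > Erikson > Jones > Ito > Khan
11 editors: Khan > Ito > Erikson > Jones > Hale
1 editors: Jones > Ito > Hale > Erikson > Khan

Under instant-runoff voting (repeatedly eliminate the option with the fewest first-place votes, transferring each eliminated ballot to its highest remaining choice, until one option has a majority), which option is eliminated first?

Round 1: Hale 16, Khan 11, Jones 7, Ito 3, Erikson 0. Erikson has the fewest and is eliminated.
Round 2: Hale 16, Khan 11, Jones 7, Ito 3. Ito has the fewest and is eliminated.
Round 3: Hale 16, Khan 14, Jones 7. Jones has the fewest and is eliminated.
Round 4: Khan 20, Hale 17. Khan has a majority.

Erikson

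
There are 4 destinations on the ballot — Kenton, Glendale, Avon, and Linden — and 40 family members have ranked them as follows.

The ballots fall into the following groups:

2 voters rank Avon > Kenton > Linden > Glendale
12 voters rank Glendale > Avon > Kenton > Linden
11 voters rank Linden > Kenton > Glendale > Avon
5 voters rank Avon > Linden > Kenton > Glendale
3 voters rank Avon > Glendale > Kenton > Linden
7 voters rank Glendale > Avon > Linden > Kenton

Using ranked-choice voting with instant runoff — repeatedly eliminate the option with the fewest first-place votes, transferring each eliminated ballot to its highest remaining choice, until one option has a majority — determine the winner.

Round 1: Glendale 19, Linden 11, Avon 10, Kenton 0. Kenton has the fewest and is eliminated.
Round 2: Glendale 19, Linden 11, Avon 10. Avon has the fewest and is eliminated.
Round 3: Glendale 22, Linden 18. Glendale has a majority.

Glendale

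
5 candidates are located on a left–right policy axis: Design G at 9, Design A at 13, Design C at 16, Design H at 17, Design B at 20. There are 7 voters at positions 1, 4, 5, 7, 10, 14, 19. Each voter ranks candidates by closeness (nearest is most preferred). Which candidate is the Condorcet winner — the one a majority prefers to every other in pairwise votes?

Design G

With single-peaked preferences on a line, the Condorcet winner is the candidate closest to the median voter.
The median voter (position 7) is closest to Design G at 9.
Check: Design G vs Design A — voters closer to Design G: 5 of 7.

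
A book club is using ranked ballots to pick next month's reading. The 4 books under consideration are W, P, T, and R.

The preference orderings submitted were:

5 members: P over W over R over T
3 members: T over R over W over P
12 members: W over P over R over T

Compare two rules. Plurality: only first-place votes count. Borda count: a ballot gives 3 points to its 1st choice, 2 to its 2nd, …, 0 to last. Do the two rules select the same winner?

Yes

Plurality first-place counts: W 12, P 5, T 3, R 0 → W.
Borda totals: W 49, P 39, T 9, R 23 → W.
The two rules agree on W.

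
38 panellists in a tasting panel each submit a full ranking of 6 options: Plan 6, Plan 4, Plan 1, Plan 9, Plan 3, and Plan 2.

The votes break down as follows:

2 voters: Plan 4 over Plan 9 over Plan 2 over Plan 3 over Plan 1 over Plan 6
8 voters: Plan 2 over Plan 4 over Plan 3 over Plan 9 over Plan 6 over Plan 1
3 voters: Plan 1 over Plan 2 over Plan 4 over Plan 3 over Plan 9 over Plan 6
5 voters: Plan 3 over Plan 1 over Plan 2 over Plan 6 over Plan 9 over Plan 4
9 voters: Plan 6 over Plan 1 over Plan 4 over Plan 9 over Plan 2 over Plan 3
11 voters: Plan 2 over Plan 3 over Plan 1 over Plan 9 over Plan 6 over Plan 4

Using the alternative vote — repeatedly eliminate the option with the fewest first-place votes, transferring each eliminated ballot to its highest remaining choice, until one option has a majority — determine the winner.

Plan 2

Round 1: Plan 2 19, Plan 6 9, Plan 3 5, Plan 1 3, Plan 4 2, Plan 9 0. Plan 9 has the fewest and is eliminated.
Round 2: Plan 2 19, Plan 6 9, Plan 3 5, Plan 1 3, Plan 4 2. Plan 4 has the fewest and is eliminated.
Round 3: Plan 2 21, Plan 6 9, Plan 3 5, Plan 1 3. Plan 2 has a majority.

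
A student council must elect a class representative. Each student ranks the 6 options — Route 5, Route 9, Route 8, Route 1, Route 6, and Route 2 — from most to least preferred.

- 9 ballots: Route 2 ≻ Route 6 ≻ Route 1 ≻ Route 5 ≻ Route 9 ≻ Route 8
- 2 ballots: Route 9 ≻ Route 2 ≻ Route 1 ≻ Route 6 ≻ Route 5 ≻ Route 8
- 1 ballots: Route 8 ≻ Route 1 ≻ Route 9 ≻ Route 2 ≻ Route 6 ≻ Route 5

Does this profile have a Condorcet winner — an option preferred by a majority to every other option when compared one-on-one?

Yes

Head-to-head results (12 voters total):
Route 5 vs Route 9: Route 5 wins 9–3.
Route 5 vs Route 8: Route 5 wins 11–1.
Route 5 vs Route 1: Route 1 wins 12–0.
Route 5 vs Route 6: Route 6 wins 12–0.
Route 5 vs Route 2: Route 2 wins 12–0.
Route 9 vs Route 8: Route 9 wins 11–1.
Route 9 vs Route 1: Route 1 wins 10–2.
Route 9 vs Route 6: Route 6 wins 9–3.
Route 9 vs Route 2: Route 2 wins 9–3.
Route 8 vs Route 1: Route 1 wins 11–1.
Route 8 vs Route 6: Route 6 wins 11–1.
Route 8 vs Route 2: Route 2 wins 11–1.
Route 1 vs Route 6: Route 6 wins 9–3.
Route 1 vs Route 2: Route 2 wins 11–1.
Route 6 vs Route 2: Route 2 wins 12–0.
Route 2 beats each rival — Route 5 (12–0), Route 9 (9–3), Route 8 (11–1), Route 1 (11–1), Route 6 (12–0) — so Route 2 is the Condorcet winner.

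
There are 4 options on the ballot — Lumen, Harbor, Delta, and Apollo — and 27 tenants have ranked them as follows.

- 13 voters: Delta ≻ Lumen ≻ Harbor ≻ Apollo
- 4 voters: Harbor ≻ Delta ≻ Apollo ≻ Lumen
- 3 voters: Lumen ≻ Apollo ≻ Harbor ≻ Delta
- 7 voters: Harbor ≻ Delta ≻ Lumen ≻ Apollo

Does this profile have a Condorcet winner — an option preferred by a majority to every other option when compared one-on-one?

Head-to-head results (27 voters total):
Lumen vs Harbor: Lumen wins 16–11.
Lumen vs Delta: Delta wins 24–3.
Lumen vs Apollo: Lumen wins 23–4.
Harbor vs Delta: Harbor wins 14–13.
Harbor vs Apollo: Harbor wins 24–3.
Delta vs Apollo: Delta wins 24–3.
No candidate beats all others: Lumen beats Harbor beats Delta beats Lumen, a majority cycle.

No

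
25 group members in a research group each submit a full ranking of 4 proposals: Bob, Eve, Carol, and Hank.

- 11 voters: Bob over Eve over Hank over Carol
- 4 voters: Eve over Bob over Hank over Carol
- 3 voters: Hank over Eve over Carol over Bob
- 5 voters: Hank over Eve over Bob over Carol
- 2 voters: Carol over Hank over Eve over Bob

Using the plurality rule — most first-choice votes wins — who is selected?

Bob

First-place vote totals:
  Bob: 11
  Eve: 4
  Carol: 2
  Hank: 8
Bob has the most first-place votes.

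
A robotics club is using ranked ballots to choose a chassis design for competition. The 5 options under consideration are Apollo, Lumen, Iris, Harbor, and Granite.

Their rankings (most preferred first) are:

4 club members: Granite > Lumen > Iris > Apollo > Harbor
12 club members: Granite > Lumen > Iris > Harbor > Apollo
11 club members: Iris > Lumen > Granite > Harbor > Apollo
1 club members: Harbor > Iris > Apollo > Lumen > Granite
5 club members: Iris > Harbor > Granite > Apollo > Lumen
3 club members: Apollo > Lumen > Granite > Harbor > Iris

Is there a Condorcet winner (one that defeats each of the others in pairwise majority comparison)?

Yes

Head-to-head results (36 voters total):
Apollo vs Lumen: Lumen wins 27–9.
Apollo vs Iris: Iris wins 33–3.
Apollo vs Harbor: Harbor wins 29–7.
Apollo vs Granite: Granite wins 32–4.
Lumen vs Iris: Lumen wins 19–17.
Lumen vs Harbor: Lumen wins 30–6.
Lumen vs Granite: Granite wins 21–15.
Iris vs Harbor: Iris wins 32–4.
Iris vs Granite: Granite wins 19–17.
Harbor vs Granite: Granite wins 30–6.
Granite beats each rival — Apollo (32–4), Lumen (21–15), Iris (19–17), Harbor (30–6) — so Granite is the Condorcet winner.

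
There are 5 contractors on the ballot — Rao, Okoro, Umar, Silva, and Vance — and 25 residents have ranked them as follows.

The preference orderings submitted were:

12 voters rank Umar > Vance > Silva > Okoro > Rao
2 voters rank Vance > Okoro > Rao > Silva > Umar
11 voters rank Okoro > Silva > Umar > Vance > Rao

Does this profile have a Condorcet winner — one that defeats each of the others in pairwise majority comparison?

Head-to-head results (25 voters total):
Rao vs Okoro: Okoro wins 25–0.
Rao vs Umar: Umar wins 23–2.
Rao vs Silva: Silva wins 23–2.
Rao vs Vance: Vance wins 25–0.
Okoro vs Umar: Okoro wins 13–12.
Okoro vs Silva: Okoro wins 13–12.
Okoro vs Vance: Vance wins 14–11.
Umar vs Silva: Silva wins 13–12.
Umar vs Vance: Umar wins 23–2.
Silva vs Vance: Vance wins 14–11.
No candidate beats all others: Okoro beats Umar beats Vance beats Okoro, a majority cycle.

No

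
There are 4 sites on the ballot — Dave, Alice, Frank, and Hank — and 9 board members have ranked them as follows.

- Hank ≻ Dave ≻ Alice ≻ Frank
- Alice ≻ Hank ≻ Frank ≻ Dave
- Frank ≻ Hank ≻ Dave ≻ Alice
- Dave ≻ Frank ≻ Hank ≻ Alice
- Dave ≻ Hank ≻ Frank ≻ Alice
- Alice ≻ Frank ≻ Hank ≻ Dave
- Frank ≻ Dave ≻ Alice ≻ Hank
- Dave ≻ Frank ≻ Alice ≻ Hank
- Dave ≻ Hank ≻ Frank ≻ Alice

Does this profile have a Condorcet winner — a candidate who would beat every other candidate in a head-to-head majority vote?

Yes

Head-to-head results (9 voters total):
Dave vs Alice: Dave wins 7–2.
Dave vs Frank: Dave wins 5–4.
Dave vs Hank: Dave wins 5–4.
Alice vs Frank: Frank wins 6–3.
Alice vs Hank: Hank wins 5–4.
Frank vs Hank: Frank wins 5–4.
Dave beats each rival — Alice (7–2), Frank (5–4), Hank (5–4) — so Dave is the Condorcet winner.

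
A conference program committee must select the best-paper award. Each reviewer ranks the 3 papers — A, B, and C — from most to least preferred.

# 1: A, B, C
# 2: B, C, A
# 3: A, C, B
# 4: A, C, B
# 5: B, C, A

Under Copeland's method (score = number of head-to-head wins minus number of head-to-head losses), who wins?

A

Pairwise results:
  A vs B: A wins 3–2.
  A vs C: A wins 3–2.
  B vs C: B wins 3–2.
Copeland scores (wins − losses):
  A: 2 − 0 = 2
  B: 1 − 1 = 0
  C: 0 − 2 = -2
A has the best Copeland score.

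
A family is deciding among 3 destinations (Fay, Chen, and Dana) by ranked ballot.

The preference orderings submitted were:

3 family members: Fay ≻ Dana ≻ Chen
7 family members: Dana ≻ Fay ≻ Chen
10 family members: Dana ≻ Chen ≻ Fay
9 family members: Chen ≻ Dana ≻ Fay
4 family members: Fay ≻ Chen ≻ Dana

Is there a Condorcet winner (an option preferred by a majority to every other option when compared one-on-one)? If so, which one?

Head-to-head results (33 voters total):
Fay vs Chen: Chen wins 19–14.
Fay vs Dana: Dana wins 26–7.
Chen vs Dana: Dana wins 20–13.
Dana beats each rival — Fay (26–7), Chen (20–13) — so Dana is the Condorcet winner.

Dana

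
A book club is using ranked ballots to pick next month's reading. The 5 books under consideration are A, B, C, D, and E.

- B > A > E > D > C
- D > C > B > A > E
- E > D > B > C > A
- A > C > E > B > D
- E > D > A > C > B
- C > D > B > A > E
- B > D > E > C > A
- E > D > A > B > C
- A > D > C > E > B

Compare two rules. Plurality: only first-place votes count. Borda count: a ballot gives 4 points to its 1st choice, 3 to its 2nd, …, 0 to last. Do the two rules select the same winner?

Plurality first-place counts: A 2, B 2, C 1, D 1, E 3 → E.
Borda totals: A 17, B 16, C 15, D 23, E 19 → D.
The two rules disagree: plurality picks E, Borda picks D.

No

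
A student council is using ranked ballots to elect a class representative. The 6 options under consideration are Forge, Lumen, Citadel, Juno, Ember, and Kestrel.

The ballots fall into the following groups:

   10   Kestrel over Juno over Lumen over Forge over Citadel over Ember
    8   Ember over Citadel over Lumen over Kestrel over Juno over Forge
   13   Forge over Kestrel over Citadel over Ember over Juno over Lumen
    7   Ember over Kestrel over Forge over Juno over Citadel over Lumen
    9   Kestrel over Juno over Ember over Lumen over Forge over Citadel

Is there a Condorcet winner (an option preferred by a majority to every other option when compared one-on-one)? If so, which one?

Head-to-head results (47 voters total):
Forge vs Lumen: Lumen wins 27–20.
Forge vs Citadel: Forge wins 39–8.
Forge vs Juno: Juno wins 27–20.
Forge vs Ember: Ember wins 24–23.
Forge vs Kestrel: Kestrel wins 34–13.
Lumen vs Citadel: Citadel wins 28–19.
Lumen vs Juno: Juno wins 39–8.
Lumen vs Ember: Ember wins 37–10.
Lumen vs Kestrel: Kestrel wins 39–8.
Citadel vs Juno: Juno wins 26–21.
Citadel vs Ember: Ember wins 24–23.
Citadel vs Kestrel: Kestrel wins 39–8.
Juno vs Ember: Ember wins 28–19.
Juno vs Kestrel: Kestrel wins 47–0.
Ember vs Kestrel: Kestrel wins 32–15.
Kestrel beats each rival — Forge (34–13), Lumen (39–8), Citadel (39–8), Juno (47–0), Ember (32–15) — so Kestrel is the Condorcet winner.

Kestrel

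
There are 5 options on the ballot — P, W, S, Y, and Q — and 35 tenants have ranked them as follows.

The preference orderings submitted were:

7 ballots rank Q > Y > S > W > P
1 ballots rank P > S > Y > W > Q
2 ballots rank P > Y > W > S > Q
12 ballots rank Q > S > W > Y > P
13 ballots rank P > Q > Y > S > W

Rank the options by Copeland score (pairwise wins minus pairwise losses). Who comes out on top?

Pairwise results:
  P vs W: W wins 19–16.
  P vs S: S wins 19–16.
  P vs Y: Y wins 19–16.
  P vs Q: Q wins 19–16.
  W vs S: S wins 33–2.
  W vs Y: Y wins 23–12.
  W vs Q: Q wins 32–3.
  S vs Y: Y wins 22–13.
  S vs Q: Q wins 32–3.
  Y vs Q: Q wins 32–3.
Copeland scores (wins − losses):
  P: 0 − 4 = -4
  W: 1 − 3 = -2
  S: 2 − 2 = 0
  Y: 3 − 1 = 2
  Q: 4 − 0 = 4
Q has the best Copeland score.

Q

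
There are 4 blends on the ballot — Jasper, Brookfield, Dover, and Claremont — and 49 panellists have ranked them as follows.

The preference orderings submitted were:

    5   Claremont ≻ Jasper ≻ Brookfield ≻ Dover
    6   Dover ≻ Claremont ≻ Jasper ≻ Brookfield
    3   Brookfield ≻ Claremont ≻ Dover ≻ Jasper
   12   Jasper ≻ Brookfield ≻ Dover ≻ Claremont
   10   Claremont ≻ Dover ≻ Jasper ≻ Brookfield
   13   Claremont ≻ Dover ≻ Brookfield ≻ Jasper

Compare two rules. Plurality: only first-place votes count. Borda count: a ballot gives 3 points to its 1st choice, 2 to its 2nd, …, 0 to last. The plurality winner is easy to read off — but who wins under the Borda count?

Plurality first-place counts: Jasper 12, Brookfield 3, Dover 6, Claremont 28 → Claremont.
Borda totals: Jasper 62, Brookfield 51, Dover 79, Claremont 102 → Claremont.

Claremont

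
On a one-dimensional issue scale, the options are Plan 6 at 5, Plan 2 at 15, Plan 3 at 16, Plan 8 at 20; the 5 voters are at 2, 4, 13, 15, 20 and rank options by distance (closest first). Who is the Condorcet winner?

With single-peaked preferences on a line, the Condorcet winner is the candidate closest to the median voter.
The median voter (position 13) is closest to Plan 2 at 15.
Check: Plan 2 vs Plan 8 — voters closer to Plan 2: 4 of 5.

Plan 2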